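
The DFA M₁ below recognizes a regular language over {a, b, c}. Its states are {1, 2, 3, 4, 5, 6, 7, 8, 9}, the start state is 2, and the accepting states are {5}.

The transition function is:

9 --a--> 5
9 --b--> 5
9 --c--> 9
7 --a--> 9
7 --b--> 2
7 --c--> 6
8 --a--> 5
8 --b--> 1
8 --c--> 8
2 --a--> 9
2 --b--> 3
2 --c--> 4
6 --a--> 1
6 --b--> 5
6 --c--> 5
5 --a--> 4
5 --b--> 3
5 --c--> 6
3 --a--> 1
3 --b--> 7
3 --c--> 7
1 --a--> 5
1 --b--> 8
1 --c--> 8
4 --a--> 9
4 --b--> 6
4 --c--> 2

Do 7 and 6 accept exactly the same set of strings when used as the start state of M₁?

No

Every state is reachable, so we keep all 9.
Start with accepting vs non-accepting: {5} | {1,2,3,4,6,7,8,9}.
Split {1,2,3,4,6,7,8,9} by δ(·,a) → {2,3,4,6,7} and {1,8,9}.
Split {2,3,4,6,7} by δ(·,b) → {2,3,4,7} and {6}.
Split {2,3,4,7} by δ(·,b) → {2,3,7} and {4}.
Split {2,3,7} by δ(·,c) → {2} and {3} and {7}.
Refine {1,8,9} on symbol b: members go to different blocks, giving {1,8} and {9}.
The partition is now stable with 8 blocks: {5} | {2} | {1,8} | {6} | {4} | {3} | {7} | {9}.
7 and 6 end up in different blocks, so they are distinguishable. For instance, the string 'b' is accepted from only 6.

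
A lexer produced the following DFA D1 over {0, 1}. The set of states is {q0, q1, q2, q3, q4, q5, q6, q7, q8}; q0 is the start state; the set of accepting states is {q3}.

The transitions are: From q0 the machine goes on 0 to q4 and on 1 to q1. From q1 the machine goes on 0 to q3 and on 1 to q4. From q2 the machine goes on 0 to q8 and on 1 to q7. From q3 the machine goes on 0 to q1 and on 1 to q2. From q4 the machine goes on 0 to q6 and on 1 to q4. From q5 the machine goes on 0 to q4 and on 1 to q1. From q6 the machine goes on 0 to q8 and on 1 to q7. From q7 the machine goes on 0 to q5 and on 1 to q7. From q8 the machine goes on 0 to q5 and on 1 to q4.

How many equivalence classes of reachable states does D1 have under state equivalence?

7

All states are reachable from the start state.
P0 = {q3} | {q0,q1,q2,q4,q5,q6,q7,q8}.
Split {q0,q1,q2,q4,q5,q6,q7,q8} by δ(·,0) → {q0,q2,q4,q5,q6,q7,q8} and {q1}.
Split {q0,q2,q4,q5,q6,q7,q8} by δ(·,1) → {q2,q4,q6,q7,q8} and {q0,q5}.
On input 0, block {q2,q4,q6,q7,q8} splits into {q2,q4,q6} and {q7,q8}.
On input 0, block {q2,q4,q6} splits into {q2,q6} and {q4}.
On input 1, block {q7,q8} splits into {q7} and {q8}.
No further refinement is possible. Final partition (7 blocks): {q3} | {q2,q6} | {q1} | {q0,q5} | {q7} | {q4} | {q8}.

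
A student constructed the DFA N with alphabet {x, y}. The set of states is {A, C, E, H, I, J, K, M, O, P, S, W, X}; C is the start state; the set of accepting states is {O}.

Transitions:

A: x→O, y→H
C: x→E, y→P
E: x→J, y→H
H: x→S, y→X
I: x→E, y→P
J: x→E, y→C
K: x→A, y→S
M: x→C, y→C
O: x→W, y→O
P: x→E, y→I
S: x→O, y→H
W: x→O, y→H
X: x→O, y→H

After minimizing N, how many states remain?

Reachable states from the start: {C,E,H,I,J,O,P,S,W,X}. Unreachable: {A,K,M} — drop them.
Start with accepting vs non-accepting: {O} | {C,E,H,I,J,P,S,W,X}.
On input x, block {C,E,H,I,J,P,S,W,X} splits into {C,E,H,I,J,P} and {S,W,X}.
Refine {C,E,H,I,J,P} on symbol x: members go to different blocks, giving {C,E,I,J,P} and {H}.
On input y, block {C,E,I,J,P} splits into {C,I,J,P} and {E}.
Stable partition: {O} | {C,I,J,P} | {S,W,X} | {H} | {E} — 5 equivalence classes.

5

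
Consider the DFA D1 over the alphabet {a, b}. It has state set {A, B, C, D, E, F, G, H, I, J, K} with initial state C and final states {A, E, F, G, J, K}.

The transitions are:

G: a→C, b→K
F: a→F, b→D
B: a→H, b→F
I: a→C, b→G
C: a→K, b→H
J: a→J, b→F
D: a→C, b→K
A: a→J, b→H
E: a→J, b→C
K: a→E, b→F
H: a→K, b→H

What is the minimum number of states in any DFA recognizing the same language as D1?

Reachable states from the start: {C,D,E,F,H,J,K}. Unreachable: {A,B,G,I} — drop them.
Initial partition by acceptance: {E,F,J,K} | {C,D,H}.
Refine {E,F,J,K} on symbol b: members go to different blocks, giving {E,F} and {J,K}.
Split {E,F} by δ(·,a) → {E} and {F}.
Split {C,D,H} by δ(·,a) → {C,H} and {D}.
Refine {J,K} on symbol a: members go to different blocks, giving {J} and {K}.
No further refinement is possible. Final partition (6 blocks): {E} | {C,H} | {J} | {F} | {D} | {K}.

6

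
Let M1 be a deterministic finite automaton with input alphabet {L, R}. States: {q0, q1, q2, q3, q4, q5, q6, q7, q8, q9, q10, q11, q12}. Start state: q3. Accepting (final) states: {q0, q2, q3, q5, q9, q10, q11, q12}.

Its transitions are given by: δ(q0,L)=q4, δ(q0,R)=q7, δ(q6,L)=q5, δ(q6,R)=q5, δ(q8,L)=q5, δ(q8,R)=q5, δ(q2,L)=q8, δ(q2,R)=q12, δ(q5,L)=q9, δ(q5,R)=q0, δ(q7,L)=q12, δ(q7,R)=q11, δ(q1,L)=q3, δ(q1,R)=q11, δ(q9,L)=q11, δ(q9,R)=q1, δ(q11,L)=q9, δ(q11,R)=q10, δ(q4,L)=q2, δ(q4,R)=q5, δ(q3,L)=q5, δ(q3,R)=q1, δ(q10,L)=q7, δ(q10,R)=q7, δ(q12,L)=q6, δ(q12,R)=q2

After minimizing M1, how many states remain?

7

Initial partition by acceptance: {q0,q2,q3,q5,q9,q10,q11,q12} | {q1,q4,q6,q7,q8}.
Refine {q0,q2,q3,q5,q9,q10,q11,q12} on symbol L: members go to different blocks, giving {q0,q2,q10,q12} and {q3,q5,q9,q11}.
Refine {q0,q2,q10,q12} on symbol R: members go to different blocks, giving {q0,q10} and {q2,q12}.
On input L, block {q1,q4,q6,q7,q8} splits into {q1,q6,q8} and {q4,q7}.
On input R, block {q3,q5,q9,q11} splits into {q3,q9} and {q5,q11}.
On input L, block {q1,q6,q8} splits into {q6,q8} and {q1}.
Stable partition: {q0,q10} | {q6,q8} | {q3,q9} | {q2,q12} | {q4,q7} | {q5,q11} | {q1} — 7 equivalence classes.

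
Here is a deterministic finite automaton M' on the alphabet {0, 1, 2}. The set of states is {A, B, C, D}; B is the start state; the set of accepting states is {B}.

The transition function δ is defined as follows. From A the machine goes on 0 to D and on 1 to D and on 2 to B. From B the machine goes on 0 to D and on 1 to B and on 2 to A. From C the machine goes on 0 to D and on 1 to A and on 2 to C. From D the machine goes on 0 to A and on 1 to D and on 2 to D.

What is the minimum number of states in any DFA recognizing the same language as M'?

Reachable states from the start: {A,B,D}. Unreachable: {C} — drop them.
Initial partition by acceptance: {B} | {A,D}.
Split {A,D} by δ(·,2) → {A} and {D}.
The partition is now stable with 3 blocks: {B} | {A} | {D}.

3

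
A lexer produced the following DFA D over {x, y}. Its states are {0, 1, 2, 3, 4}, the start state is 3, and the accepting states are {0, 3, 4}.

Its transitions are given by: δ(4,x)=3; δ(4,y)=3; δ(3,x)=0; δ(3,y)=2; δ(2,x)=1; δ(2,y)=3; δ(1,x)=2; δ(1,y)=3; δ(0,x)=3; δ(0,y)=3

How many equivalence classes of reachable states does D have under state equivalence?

3

Reachable states from the start: {0,1,2,3}. Unreachable: {4} — drop them.
Initial partition by acceptance: {0,3} | {1,2}.
On input y, block {0,3} splits into {0} and {3}.
Stable partition: {0} | {1,2} | {3} — 3 equivalence classes.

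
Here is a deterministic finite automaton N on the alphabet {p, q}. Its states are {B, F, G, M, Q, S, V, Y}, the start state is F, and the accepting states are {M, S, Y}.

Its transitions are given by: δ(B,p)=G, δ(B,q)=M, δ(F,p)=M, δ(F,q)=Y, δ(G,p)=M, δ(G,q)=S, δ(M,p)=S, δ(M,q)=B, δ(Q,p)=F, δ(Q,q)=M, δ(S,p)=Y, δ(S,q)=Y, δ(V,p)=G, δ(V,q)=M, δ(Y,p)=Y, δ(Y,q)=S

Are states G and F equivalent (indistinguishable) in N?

Yes

Reachable states from the start: {B,F,G,M,S,Y}. Unreachable: {Q,V} — drop them.
P0 = {M,S,Y} | {B,F,G}.
On input q, block {M,S,Y} splits into {S,Y} and {M}.
On input p, block {B,F,G} splits into {F,G} and {B}.
Stable partition: {S,Y} | {F,G} | {M} | {B} — 4 equivalence classes.
G and F lie in the same block of the stable partition, so they are equivalent — no string distinguishes them.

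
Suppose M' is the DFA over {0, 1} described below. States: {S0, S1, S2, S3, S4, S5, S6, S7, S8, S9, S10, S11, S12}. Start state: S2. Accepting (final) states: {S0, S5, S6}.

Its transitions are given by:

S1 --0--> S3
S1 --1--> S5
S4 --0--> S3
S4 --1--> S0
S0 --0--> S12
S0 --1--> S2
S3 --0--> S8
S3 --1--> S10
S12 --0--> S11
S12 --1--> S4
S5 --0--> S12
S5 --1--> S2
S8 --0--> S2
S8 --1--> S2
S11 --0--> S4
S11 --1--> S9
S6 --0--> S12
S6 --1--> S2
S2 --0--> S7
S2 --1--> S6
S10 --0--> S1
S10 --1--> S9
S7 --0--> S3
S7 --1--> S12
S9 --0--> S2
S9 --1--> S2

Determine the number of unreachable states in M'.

Every one of the 13 states is reachable from S2.

0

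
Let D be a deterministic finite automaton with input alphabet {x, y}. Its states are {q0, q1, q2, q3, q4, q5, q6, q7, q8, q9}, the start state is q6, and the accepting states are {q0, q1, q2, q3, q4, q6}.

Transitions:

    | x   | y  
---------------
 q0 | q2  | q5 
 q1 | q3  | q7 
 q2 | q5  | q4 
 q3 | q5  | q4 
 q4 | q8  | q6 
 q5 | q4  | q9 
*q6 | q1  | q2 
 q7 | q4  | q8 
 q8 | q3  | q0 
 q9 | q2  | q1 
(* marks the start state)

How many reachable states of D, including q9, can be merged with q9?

2

All states are reachable from the start state.
Start with accepting vs non-accepting: {q0,q1,q2,q3,q4,q6} | {q5,q7,q8,q9}.
On input x, block {q0,q1,q2,q3,q4,q6} splits into {q0,q1,q6} and {q2,q3,q4}.
Split {q0,q1,q6} by δ(·,x) → {q0,q1} and {q6}.
On input y, block {q5,q7,q8,q9} splits into {q5,q7} and {q8,q9}.
Refine {q2,q3,q4} on symbol x: members go to different blocks, giving {q2,q3} and {q4}.
Stable partition: {q0,q1} | {q5,q7} | {q2,q3} | {q6} | {q8,q9} | {q4} — 6 equivalence classes.
The equivalence class containing q9 is {q8,q9}, of size 2.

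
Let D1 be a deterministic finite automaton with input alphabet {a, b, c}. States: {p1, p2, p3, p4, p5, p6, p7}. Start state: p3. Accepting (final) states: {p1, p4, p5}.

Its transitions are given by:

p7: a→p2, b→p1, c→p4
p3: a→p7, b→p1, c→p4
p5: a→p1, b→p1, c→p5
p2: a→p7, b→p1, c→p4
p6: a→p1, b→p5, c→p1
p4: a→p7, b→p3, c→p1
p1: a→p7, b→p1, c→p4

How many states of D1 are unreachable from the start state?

Starting at p3 and following transitions, the reachable set is {p1, p2, p3, p4, p7}. That leaves p5, p6 unreachable — 2 in total.

2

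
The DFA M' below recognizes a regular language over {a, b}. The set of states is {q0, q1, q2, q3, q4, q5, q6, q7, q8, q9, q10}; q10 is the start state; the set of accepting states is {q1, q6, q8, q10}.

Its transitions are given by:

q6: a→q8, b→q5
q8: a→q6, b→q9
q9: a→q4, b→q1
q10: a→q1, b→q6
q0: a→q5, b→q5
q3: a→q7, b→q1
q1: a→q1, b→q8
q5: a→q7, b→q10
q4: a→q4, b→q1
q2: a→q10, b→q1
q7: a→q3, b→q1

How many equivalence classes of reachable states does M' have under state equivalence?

First remove the unreachable states {q0,q2}; 9 states remain.
Initial partition by acceptance: {q1,q6,q8,q10} | {q3,q4,q5,q7,q9}.
Split {q1,q6,q8,q10} by δ(·,b) → {q1,q10} and {q6,q8}.
Stable partition: {q1,q10} | {q3,q4,q5,q7,q9} | {q6,q8} — 3 equivalence classes.

3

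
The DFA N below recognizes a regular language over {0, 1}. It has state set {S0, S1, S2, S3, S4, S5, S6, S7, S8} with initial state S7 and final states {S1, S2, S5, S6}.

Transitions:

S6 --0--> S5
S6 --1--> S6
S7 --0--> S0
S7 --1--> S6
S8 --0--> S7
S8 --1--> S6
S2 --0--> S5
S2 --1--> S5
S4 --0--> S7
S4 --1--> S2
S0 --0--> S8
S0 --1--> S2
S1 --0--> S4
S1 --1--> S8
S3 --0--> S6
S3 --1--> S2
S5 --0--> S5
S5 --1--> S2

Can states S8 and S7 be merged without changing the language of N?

First remove the unreachable states {S1,S3,S4}; 6 states remain.
Start with accepting vs non-accepting: {S2,S5,S6} | {S0,S7,S8}.
Stable partition: {S2,S5,S6} | {S0,S7,S8} — 2 equivalence classes.
S8 and S7 lie in the same block of the stable partition, so they are equivalent — no string distinguishes them.

Yes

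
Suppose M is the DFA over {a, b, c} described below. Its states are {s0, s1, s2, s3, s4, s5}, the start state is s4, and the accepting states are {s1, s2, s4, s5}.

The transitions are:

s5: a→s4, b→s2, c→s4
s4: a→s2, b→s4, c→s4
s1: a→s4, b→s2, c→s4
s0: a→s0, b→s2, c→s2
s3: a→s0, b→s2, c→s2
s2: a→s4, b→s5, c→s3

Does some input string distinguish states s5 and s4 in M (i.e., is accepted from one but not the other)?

Yes

First remove the unreachable states {s1}; 5 states remain.
Start with accepting vs non-accepting: {s2,s4,s5} | {s0,s3}.
Split {s2,s4,s5} by δ(·,c) → {s4,s5} and {s2}.
Refine {s4,s5} on symbol a: members go to different blocks, giving {s4} and {s5}.
No further refinement is possible. Final partition (4 blocks): {s4} | {s0,s3} | {s2} | {s5}.
s5 and s4 end up in different blocks, so they are distinguishable. For instance, the string 'ac' is accepted from only s5.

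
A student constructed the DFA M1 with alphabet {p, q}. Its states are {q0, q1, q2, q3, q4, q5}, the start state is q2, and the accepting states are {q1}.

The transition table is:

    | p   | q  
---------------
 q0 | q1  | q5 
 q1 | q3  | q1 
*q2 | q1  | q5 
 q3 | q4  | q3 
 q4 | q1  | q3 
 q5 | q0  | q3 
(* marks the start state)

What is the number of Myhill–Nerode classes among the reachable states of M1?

3

Every state is reachable, so we keep all 6.
Start with accepting vs non-accepting: {q1} | {q0,q2,q3,q4,q5}.
Split {q0,q2,q3,q4,q5} by δ(·,p) → {q0,q2,q4} and {q3,q5}.
Stable partition: {q1} | {q0,q2,q4} | {q3,q5} — 3 equivalence classes.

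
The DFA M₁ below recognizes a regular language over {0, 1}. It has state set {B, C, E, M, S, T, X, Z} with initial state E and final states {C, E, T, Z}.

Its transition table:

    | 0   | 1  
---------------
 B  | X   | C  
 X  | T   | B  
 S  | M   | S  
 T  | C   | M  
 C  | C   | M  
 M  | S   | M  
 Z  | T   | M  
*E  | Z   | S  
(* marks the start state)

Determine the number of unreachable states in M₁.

2

BFS from E reaches {C, E, M, S, T, Z}; the 2 state(s) B, X are never visited.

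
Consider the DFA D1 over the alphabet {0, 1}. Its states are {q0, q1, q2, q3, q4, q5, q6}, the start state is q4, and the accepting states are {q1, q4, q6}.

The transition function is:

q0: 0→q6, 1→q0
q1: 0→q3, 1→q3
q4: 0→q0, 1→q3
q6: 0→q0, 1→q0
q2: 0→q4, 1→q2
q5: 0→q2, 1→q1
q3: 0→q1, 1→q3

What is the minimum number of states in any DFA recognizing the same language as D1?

States {q2,q5} cannot be reached from the start state, so discard them.
Start with accepting vs non-accepting: {q1,q4,q6} | {q0,q3}.
The partition is now stable with 2 blocks: {q1,q4,q6} | {q0,q3}.

2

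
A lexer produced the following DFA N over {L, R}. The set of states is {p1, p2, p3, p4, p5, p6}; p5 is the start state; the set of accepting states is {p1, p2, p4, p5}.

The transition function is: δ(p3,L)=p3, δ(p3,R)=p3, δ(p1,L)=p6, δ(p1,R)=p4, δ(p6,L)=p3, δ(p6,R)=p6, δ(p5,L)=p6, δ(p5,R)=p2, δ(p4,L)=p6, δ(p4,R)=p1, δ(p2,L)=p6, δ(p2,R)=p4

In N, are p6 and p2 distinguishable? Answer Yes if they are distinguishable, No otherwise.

Yes

All states are reachable from the start state.
Initial partition by acceptance: {p1,p2,p4,p5} | {p3,p6}.
No further refinement is possible. Final partition (2 blocks): {p1,p2,p4,p5} | {p3,p6}.
p6 and p2 end up in different blocks, so they are distinguishable. For instance, the string 'ε' is accepted from only p2.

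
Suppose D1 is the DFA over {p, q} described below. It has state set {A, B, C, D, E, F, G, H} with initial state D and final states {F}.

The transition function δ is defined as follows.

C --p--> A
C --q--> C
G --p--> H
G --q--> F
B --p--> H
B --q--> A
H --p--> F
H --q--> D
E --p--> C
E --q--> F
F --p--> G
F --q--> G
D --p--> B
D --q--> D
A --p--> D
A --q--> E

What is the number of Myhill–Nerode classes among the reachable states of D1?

All states are reachable from the start state.
Initial partition by acceptance: {F} | {A,B,C,D,E,G,H}.
Refine {A,B,C,D,E,G,H} on symbol p: members go to different blocks, giving {A,B,C,D,E,G} and {H}.
Split {A,B,C,D,E,G} by δ(·,p) → {A,C,D,E} and {B,G}.
On input p, block {A,C,D,E} splits into {A,C,E} and {D}.
Refine {A,C,E} on symbol p: members go to different blocks, giving {C,E} and {A}.
Split {C,E} by δ(·,p) → {C} and {E}.
Refine {B,G} on symbol q: members go to different blocks, giving {B} and {G}.
No further refinement is possible. Final partition (8 blocks): {F} | {C} | {H} | {B} | {D} | {A} | {E} | {G}.

8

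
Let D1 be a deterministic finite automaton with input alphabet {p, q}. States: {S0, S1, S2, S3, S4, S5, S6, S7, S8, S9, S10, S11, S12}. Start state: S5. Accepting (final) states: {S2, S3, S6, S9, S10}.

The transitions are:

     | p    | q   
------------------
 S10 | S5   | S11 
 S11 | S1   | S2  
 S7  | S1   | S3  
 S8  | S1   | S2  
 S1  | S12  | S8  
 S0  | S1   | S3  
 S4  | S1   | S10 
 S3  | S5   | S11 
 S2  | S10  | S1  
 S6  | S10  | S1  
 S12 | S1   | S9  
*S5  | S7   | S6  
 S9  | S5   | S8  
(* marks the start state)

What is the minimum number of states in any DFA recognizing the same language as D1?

6

First remove the unreachable states {S0,S4}; 11 states remain.
Initial partition by acceptance: {S2,S3,S6,S9,S10} | {S1,S5,S7,S8,S11,S12}.
On input p, block {S2,S3,S6,S9,S10} splits into {S3,S9,S10} and {S2,S6}.
Refine {S1,S5,S7,S8,S11,S12} on symbol q: members go to different blocks, giving {S5,S8,S11} and {S7,S12} and {S1}.
Refine {S5,S8,S11} on symbol p: members go to different blocks, giving {S8,S11} and {S5}.
No further refinement is possible. Final partition (6 blocks): {S3,S9,S10} | {S8,S11} | {S2,S6} | {S7,S12} | {S1} | {S5}.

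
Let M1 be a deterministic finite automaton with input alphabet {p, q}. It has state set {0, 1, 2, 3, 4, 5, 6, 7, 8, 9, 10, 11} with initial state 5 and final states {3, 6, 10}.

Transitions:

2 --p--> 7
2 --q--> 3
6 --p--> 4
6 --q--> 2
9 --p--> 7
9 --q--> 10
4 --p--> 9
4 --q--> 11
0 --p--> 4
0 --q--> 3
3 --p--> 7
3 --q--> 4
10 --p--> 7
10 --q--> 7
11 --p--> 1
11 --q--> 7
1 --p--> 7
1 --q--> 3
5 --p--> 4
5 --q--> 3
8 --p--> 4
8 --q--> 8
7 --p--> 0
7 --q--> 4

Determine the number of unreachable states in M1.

Starting at 5 and following transitions, the reachable set is {0, 1, 3, 4, 5, 7, 9, 10, 11}. That leaves 2, 6, 8 unreachable — 3 in total.

3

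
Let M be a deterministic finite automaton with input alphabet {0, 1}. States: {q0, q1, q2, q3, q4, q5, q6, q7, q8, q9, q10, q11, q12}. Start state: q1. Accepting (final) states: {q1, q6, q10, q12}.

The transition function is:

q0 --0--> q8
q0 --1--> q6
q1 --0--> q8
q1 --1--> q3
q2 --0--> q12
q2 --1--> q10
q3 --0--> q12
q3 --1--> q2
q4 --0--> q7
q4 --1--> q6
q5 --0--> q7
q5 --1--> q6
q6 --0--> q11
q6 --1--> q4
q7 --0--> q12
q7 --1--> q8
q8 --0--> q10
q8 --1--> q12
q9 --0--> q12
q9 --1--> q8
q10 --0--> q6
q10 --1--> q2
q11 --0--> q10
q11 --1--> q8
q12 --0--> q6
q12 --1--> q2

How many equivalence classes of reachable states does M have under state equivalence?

6

States {q0,q5,q9} cannot be reached from the start state, so discard them.
Start with accepting vs non-accepting: {q1,q6,q10,q12} | {q2,q3,q4,q7,q8,q11}.
Refine {q1,q6,q10,q12} on symbol 0: members go to different blocks, giving {q1,q6} and {q10,q12}.
Split {q2,q3,q4,q7,q8,q11} by δ(·,0) → {q2,q3,q7,q8,q11} and {q4}.
Refine {q1,q6} on symbol 1: members go to different blocks, giving {q1} and {q6}.
On input 1, block {q2,q3,q7,q8,q11} splits into {q3,q7,q11} and {q2,q8}.
Stable partition: {q1} | {q3,q7,q11} | {q10,q12} | {q4} | {q6} | {q2,q8} — 6 equivalence classes.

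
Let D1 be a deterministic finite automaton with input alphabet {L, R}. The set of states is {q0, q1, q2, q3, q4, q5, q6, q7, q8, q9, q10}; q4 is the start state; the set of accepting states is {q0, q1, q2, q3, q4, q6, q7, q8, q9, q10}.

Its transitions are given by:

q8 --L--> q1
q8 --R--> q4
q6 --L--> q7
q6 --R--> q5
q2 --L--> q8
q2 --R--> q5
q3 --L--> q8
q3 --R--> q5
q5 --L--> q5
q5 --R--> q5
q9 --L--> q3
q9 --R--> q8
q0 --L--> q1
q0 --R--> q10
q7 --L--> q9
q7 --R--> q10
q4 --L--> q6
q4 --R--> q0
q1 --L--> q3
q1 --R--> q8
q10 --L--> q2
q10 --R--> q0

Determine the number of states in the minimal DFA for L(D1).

All states are reachable from the start state.
P0 = {q0,q1,q2,q3,q4,q6,q7,q8,q9,q10} | {q5}.
Refine {q0,q1,q2,q3,q4,q6,q7,q8,q9,q10} on symbol R: members go to different blocks, giving {q0,q1,q4,q7,q8,q9,q10} and {q2,q3,q6}.
Split {q0,q1,q4,q7,q8,q9,q10} by δ(·,L) → {q1,q4,q9,q10} and {q0,q7,q8}.
The partition is now stable with 4 blocks: {q1,q4,q9,q10} | {q5} | {q2,q3,q6} | {q0,q7,q8}.

4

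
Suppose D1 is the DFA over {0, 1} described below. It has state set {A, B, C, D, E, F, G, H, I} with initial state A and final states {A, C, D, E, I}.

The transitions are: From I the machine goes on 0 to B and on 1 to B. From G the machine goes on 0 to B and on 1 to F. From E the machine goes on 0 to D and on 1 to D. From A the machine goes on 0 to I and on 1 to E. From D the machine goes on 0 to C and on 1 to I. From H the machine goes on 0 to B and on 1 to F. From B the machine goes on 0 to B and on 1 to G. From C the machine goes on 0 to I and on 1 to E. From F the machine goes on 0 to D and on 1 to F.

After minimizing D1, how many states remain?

First remove the unreachable states {H}; 8 states remain.
P0 = {A,C,D,E,I} | {B,F,G}.
On input 0, block {A,C,D,E,I} splits into {A,C,D,E} and {I}.
Split {A,C,D,E} by δ(·,0) → {A,C} and {D,E}.
Split {B,F,G} by δ(·,0) → {B,G} and {F}.
On input 1, block {B,G} splits into {B} and {G}.
On input 0, block {D,E} splits into {D} and {E}.
No further refinement is possible. Final partition (7 blocks): {A,C} | {B} | {I} | {D} | {F} | {G} | {E}.

7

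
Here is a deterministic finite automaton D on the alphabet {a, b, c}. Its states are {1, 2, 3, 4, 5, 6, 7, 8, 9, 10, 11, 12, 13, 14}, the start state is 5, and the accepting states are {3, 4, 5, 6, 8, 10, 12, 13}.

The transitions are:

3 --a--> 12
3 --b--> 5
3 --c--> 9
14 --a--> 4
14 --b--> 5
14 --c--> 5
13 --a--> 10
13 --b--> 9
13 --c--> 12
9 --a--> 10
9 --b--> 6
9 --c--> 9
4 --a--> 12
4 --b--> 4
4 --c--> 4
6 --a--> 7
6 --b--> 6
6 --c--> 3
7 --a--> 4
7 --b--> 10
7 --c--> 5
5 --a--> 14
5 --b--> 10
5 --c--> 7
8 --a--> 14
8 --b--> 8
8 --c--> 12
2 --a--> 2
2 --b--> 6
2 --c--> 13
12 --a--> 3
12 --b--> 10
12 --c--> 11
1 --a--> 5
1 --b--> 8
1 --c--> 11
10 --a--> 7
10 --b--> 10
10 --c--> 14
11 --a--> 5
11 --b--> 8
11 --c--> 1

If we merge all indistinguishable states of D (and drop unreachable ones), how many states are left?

Reachable states from the start: {1,3,4,5,6,7,8,9,10,11,12,14}. Unreachable: {2,13} — drop them.
Initial partition by acceptance: {3,4,5,6,8,10,12} | {1,7,9,11,14}.
Refine {3,4,5,6,8,10,12} on symbol a: members go to different blocks, giving {5,6,8,10} and {3,4,12}.
Split {5,6,8,10} by δ(·,c) → {5,10} and {6,8}.
Split {1,7,9,11,14} by δ(·,a) → {1,9,11} and {7,14}.
On input b, block {3,4,12} splits into {3,12} and {4}.
No further refinement is possible. Final partition (6 blocks): {5,10} | {1,9,11} | {3,12} | {6,8} | {7,14} | {4}.

6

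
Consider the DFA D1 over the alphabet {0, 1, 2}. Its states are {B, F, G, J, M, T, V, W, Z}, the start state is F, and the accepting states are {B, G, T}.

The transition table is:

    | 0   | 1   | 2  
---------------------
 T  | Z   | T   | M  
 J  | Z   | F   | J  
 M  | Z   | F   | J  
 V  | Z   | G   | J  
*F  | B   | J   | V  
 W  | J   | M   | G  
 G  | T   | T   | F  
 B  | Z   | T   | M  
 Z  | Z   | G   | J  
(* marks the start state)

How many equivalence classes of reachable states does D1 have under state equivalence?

5

States {W} cannot be reached from the start state, so discard them.
Initial partition by acceptance: {B,G,T} | {F,J,M,V,Z}.
On input 0, block {B,G,T} splits into {B,T} and {G}.
Split {F,J,M,V,Z} by δ(·,0) → {J,M,V,Z} and {F}.
Refine {J,M,V,Z} on symbol 1: members go to different blocks, giving {J,M} and {V,Z}.
The partition is now stable with 5 blocks: {B,T} | {J,M} | {G} | {F} | {V,Z}.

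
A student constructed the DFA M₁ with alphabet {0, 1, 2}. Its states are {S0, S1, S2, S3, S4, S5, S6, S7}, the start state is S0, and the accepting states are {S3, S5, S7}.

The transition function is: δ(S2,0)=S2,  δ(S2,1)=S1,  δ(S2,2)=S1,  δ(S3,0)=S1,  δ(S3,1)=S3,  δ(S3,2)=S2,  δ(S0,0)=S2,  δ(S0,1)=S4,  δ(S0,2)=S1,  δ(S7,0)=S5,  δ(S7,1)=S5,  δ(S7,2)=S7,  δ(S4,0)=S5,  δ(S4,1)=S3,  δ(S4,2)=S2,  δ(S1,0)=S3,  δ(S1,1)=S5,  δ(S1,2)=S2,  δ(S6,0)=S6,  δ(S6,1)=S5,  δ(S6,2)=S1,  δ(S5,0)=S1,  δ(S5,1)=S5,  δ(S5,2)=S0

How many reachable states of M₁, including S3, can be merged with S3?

2

First remove the unreachable states {S6,S7}; 6 states remain.
Start with accepting vs non-accepting: {S3,S5} | {S0,S1,S2,S4}.
Split {S0,S1,S2,S4} by δ(·,0) → {S0,S2} and {S1,S4}.
The partition is now stable with 3 blocks: {S3,S5} | {S0,S2} | {S1,S4}.
State S3 belongs to the block {S3,S5}, which has 2 states.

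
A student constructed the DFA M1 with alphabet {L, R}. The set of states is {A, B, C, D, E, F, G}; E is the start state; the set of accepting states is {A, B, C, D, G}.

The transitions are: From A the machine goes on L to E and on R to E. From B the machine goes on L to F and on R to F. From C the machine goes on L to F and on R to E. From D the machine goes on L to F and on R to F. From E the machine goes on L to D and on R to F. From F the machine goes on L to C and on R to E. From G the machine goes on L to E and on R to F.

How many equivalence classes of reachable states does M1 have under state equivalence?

2

States {A,B,G} cannot be reached from the start state, so discard them.
Initial partition by acceptance: {C,D} | {E,F}.
The partition is now stable with 2 blocks: {C,D} | {E,F}.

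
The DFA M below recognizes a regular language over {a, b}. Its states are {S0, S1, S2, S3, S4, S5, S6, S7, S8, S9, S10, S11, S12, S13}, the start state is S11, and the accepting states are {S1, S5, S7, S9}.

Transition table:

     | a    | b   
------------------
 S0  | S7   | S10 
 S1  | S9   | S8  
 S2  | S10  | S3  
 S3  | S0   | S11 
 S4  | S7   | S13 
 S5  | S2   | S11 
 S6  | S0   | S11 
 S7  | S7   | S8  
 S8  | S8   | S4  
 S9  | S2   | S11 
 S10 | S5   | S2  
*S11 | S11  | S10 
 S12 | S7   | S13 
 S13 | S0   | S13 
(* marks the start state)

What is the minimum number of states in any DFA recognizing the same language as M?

States {S1,S6,S9,S12} cannot be reached from the start state, so discard them.
Start with accepting vs non-accepting: {S5,S7} | {S0,S2,S3,S4,S8,S10,S11,S13}.
Refine {S5,S7} on symbol a: members go to different blocks, giving {S5} and {S7}.
Refine {S0,S2,S3,S4,S8,S10,S11,S13} on symbol a: members go to different blocks, giving {S2,S3,S8,S11,S13} and {S0,S4} and {S10}.
Split {S2,S3,S8,S11,S13} by δ(·,a) → {S3,S13} and {S8,S11} and {S2}.
On input b, block {S3,S13} splits into {S3} and {S13}.
Refine {S0,S4} on symbol b: members go to different blocks, giving {S0} and {S4}.
On input b, block {S8,S11} splits into {S8} and {S11}.
Stable partition: {S5} | {S3} | {S7} | {S0} | {S10} | {S8} | {S2} | {S13} | {S4} | {S11} — 10 equivalence classes.

10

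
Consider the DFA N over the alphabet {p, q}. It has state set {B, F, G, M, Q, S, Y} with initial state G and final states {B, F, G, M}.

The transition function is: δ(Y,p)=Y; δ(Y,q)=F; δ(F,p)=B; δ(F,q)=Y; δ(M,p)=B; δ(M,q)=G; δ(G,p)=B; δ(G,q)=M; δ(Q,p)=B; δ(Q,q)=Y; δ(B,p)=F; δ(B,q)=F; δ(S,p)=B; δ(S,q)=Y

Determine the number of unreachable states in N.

No path from G leads to Q, S; the other 5 states are all reachable.

2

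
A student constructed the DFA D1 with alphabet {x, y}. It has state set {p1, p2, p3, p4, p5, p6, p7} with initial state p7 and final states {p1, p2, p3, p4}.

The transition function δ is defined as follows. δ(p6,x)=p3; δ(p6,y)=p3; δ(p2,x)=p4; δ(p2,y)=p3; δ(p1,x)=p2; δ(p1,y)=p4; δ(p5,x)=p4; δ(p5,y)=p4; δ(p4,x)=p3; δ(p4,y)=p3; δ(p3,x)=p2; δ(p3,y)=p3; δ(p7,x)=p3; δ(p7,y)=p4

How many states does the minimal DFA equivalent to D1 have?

Reachable states from the start: {p2,p3,p4,p7}. Unreachable: {p1,p5,p6} — drop them.
Initial partition by acceptance: {p2,p3,p4} | {p7}.
Stable partition: {p2,p3,p4} | {p7} — 2 equivalence classes.

2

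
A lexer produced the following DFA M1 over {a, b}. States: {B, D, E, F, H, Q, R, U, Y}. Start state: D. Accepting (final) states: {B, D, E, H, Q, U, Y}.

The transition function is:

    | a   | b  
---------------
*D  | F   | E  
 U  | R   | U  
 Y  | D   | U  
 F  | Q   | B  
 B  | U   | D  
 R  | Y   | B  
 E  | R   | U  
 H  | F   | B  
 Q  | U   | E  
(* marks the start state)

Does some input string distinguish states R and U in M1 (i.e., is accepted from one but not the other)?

Reachable states from the start: {B,D,E,F,Q,R,U,Y}. Unreachable: {H} — drop them.
P0 = {B,D,E,Q,U,Y} | {F,R}.
On input a, block {B,D,E,Q,U,Y} splits into {D,E,U} and {B,Q,Y}.
No further refinement is possible. Final partition (3 blocks): {D,E,U} | {F,R} | {B,Q,Y}.
R and U end up in different blocks, so they are distinguishable. For instance, the string 'ε' is accepted from only U.

Yes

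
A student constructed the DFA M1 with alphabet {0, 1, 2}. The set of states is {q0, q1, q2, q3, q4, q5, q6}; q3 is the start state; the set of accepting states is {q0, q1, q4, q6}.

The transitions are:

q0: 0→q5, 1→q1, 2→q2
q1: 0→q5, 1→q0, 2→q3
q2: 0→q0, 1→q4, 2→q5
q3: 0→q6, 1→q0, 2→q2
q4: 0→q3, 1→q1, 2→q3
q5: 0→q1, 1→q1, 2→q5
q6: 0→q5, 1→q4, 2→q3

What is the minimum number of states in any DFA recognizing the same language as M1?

Initial partition by acceptance: {q0,q1,q4,q6} | {q2,q3,q5}.
The partition is now stable with 2 blocks: {q0,q1,q4,q6} | {q2,q3,q5}.

2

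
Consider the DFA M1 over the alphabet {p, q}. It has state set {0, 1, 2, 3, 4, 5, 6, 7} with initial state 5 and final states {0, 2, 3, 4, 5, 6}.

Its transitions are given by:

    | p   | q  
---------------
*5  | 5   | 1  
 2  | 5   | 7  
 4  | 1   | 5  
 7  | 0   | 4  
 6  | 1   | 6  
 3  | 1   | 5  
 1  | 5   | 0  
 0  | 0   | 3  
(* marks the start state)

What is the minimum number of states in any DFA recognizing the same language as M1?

4

First remove the unreachable states {2,4,6,7}; 4 states remain.
Initial partition by acceptance: {0,3,5} | {1}.
Split {0,3,5} by δ(·,p) → {0,5} and {3}.
Split {0,5} by δ(·,q) → {0} and {5}.
No further refinement is possible. Final partition (4 blocks): {0} | {1} | {3} | {5}.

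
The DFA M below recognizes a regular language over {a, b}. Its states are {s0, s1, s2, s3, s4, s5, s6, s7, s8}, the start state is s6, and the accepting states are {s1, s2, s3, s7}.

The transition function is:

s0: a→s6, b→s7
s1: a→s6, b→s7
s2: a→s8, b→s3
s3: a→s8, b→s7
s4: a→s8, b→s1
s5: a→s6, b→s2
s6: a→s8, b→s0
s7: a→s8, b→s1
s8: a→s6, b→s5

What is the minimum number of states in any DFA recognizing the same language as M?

3

States {s4} cannot be reached from the start state, so discard them.
Initial partition by acceptance: {s1,s2,s3,s7} | {s0,s5,s6,s8}.
Split {s0,s5,s6,s8} by δ(·,b) → {s0,s5} and {s6,s8}.
The partition is now stable with 3 blocks: {s1,s2,s3,s7} | {s0,s5} | {s6,s8}.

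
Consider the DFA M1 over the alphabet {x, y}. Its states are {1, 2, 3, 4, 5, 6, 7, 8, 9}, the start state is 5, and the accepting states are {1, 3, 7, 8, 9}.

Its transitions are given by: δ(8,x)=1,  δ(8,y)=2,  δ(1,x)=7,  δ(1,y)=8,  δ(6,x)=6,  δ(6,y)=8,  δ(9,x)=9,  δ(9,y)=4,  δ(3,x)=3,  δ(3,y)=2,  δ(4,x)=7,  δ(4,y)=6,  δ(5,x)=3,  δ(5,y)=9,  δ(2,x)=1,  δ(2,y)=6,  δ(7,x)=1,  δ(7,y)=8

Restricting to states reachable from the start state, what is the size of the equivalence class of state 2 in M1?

2

Every state is reachable, so we keep all 9.
P0 = {1,3,7,8,9} | {2,4,5,6}.
Split {1,3,7,8,9} by δ(·,y) → {3,8,9} and {1,7}.
Split {3,8,9} by δ(·,x) → {3,9} and {8}.
On input x, block {2,4,5,6} splits into {2,4} and {5} and {6}.
The partition is now stable with 6 blocks: {3,9} | {2,4} | {1,7} | {8} | {5} | {6}.
State 2 belongs to the block {2,4}, which has 2 states.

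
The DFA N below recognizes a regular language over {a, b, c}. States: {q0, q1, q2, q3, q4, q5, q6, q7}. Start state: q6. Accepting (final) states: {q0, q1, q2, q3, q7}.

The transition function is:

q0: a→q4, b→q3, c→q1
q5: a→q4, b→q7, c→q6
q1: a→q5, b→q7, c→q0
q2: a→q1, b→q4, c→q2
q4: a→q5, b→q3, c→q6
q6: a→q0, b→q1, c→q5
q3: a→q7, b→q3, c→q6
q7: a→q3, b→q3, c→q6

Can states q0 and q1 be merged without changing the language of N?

Yes

Reachable states from the start: {q0,q1,q3,q4,q5,q6,q7}. Unreachable: {q2} — drop them.
P0 = {q0,q1,q3,q7} | {q4,q5,q6}.
On input a, block {q0,q1,q3,q7} splits into {q0,q1} and {q3,q7}.
Refine {q4,q5,q6} on symbol a: members go to different blocks, giving {q4,q5} and {q6}.
No further refinement is possible. Final partition (4 blocks): {q0,q1} | {q4,q5} | {q3,q7} | {q6}.
q0 and q1 lie in the same block of the stable partition, so they are equivalent — no string distinguishes them.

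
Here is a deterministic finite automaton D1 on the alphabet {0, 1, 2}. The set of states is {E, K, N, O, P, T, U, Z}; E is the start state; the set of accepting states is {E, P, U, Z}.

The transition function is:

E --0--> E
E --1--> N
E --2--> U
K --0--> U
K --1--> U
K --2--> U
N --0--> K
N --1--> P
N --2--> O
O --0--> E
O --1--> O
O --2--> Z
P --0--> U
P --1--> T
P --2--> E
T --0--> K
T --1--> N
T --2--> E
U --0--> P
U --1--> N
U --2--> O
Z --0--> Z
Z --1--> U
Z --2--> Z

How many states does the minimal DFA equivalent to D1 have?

8

Every state is reachable, so we keep all 8.
Initial partition by acceptance: {E,P,U,Z} | {K,N,O,T}.
Refine {E,P,U,Z} on symbol 1: members go to different blocks, giving {E,P,U} and {Z}.
Refine {E,P,U} on symbol 2: members go to different blocks, giving {E,P} and {U}.
Refine {E,P} on symbol 0: members go to different blocks, giving {P} and {E}.
On input 0, block {K,N,O,T} splits into {N,T} and {K} and {O}.
Split {N,T} by δ(·,1) → {T} and {N}.
No further refinement is possible. Final partition (8 blocks): {P} | {T} | {Z} | {U} | {E} | {K} | {O} | {N}.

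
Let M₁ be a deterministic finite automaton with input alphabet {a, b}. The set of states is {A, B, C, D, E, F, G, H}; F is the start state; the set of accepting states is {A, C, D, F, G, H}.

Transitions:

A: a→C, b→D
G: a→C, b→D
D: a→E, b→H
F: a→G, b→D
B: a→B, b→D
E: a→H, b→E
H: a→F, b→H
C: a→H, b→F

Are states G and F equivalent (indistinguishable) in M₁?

No

Reachable states from the start: {C,D,E,F,G,H}. Unreachable: {A,B} — drop them.
P0 = {C,D,F,G,H} | {E}.
Refine {C,D,F,G,H} on symbol a: members go to different blocks, giving {C,F,G,H} and {D}.
Refine {C,F,G,H} on symbol b: members go to different blocks, giving {C,H} and {F,G}.
On input a, block {C,H} splits into {C} and {H}.
On input a, block {F,G} splits into {F} and {G}.
No further refinement is possible. Final partition (6 blocks): {C} | {E} | {D} | {F} | {H} | {G}.
G and F end up in different blocks, so they are distinguishable. For instance, the string 'aba' is accepted from only G.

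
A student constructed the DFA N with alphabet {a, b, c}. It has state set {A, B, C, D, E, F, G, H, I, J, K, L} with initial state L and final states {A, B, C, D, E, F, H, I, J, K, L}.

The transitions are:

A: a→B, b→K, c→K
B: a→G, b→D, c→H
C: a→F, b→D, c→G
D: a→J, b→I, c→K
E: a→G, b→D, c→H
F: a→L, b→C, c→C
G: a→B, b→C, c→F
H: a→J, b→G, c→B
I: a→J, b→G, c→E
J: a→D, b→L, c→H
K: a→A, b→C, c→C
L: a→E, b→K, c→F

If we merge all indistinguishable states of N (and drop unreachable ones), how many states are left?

Initial partition by acceptance: {A,B,C,D,E,F,H,I,J,K,L} | {G}.
Split {A,B,C,D,E,F,H,I,J,K,L} by δ(·,a) → {A,C,D,F,H,I,J,K,L} and {B,E}.
Refine {A,C,D,F,H,I,J,K,L} on symbol a: members go to different blocks, giving {C,D,F,H,I,J,K} and {A,L}.
On input a, block {C,D,F,H,I,J,K} splits into {C,D,H,I,J} and {F,K}.
On input a, block {C,D,H,I,J} splits into {D,H,I,J} and {C}.
Refine {D,H,I,J} on symbol b: members go to different blocks, giving {H,I} and {D} and {J}.
The partition is now stable with 8 blocks: {H,I} | {G} | {B,E} | {A,L} | {F,K} | {C} | {D} | {J}.

8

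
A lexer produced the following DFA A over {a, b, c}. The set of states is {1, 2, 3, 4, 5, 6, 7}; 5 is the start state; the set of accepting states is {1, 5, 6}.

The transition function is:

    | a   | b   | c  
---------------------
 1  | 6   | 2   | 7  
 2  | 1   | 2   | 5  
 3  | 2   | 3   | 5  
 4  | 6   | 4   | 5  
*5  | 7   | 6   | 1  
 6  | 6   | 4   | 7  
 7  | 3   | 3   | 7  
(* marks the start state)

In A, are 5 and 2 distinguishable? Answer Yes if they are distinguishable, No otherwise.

Yes

Initial partition by acceptance: {1,5,6} | {2,3,4,7}.
Refine {1,5,6} on symbol a: members go to different blocks, giving {1,6} and {5}.
Split {2,3,4,7} by δ(·,a) → {2,4} and {3,7}.
On input a, block {3,7} splits into {3} and {7}.
Stable partition: {1,6} | {2,4} | {5} | {3} | {7} — 5 equivalence classes.
5 and 2 end up in different blocks, so they are distinguishable. For instance, the string 'ε' is accepted from only 5.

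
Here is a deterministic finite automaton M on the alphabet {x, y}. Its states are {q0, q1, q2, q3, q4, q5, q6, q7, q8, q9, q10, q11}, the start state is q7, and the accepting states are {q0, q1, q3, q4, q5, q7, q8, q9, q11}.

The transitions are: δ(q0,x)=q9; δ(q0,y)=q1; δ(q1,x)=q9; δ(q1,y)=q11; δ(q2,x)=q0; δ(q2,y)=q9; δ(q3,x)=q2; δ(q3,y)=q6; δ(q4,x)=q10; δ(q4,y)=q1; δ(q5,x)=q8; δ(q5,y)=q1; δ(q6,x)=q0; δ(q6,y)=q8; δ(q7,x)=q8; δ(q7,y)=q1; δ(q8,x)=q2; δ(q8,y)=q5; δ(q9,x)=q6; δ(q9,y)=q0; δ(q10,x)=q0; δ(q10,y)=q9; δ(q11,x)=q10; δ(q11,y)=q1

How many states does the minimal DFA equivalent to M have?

First remove the unreachable states {q3,q4}; 10 states remain.
Start with accepting vs non-accepting: {q0,q1,q5,q7,q8,q9,q11} | {q2,q6,q10}.
Refine {q0,q1,q5,q7,q8,q9,q11} on symbol x: members go to different blocks, giving {q0,q1,q5,q7} and {q8,q9,q11}.
Refine {q0,q1,q5,q7} on symbol y: members go to different blocks, giving {q0,q5,q7} and {q1}.
Refine {q8,q9,q11} on symbol y: members go to different blocks, giving {q8,q9} and {q11}.
The partition is now stable with 5 blocks: {q0,q5,q7} | {q2,q6,q10} | {q8,q9} | {q1} | {q11}.

5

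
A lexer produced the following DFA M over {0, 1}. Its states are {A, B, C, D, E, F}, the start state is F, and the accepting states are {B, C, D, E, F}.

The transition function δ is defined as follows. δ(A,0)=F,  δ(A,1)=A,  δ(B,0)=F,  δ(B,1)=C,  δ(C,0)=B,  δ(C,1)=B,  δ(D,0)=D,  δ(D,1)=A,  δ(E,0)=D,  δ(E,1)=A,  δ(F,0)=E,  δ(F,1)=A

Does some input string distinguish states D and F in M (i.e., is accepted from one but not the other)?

Reachable states from the start: {A,D,E,F}. Unreachable: {B,C} — drop them.
Start with accepting vs non-accepting: {D,E,F} | {A}.
The partition is now stable with 2 blocks: {D,E,F} | {A}.
D and F lie in the same block of the stable partition, so they are equivalent — no string distinguishes them.

No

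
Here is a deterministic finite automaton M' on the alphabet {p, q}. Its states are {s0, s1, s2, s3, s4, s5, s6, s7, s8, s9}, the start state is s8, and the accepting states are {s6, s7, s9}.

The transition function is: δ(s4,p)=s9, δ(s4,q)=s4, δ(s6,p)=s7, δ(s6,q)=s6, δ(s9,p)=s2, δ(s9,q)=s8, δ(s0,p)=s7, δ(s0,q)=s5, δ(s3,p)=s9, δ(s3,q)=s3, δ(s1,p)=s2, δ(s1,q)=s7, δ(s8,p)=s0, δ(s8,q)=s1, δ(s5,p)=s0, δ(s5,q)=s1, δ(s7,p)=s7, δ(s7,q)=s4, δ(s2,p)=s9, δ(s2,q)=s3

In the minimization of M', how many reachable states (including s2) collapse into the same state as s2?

3

States {s6} cannot be reached from the start state, so discard them.
Start with accepting vs non-accepting: {s7,s9} | {s0,s1,s2,s3,s4,s5,s8}.
Split {s7,s9} by δ(·,p) → {s7} and {s9}.
Refine {s0,s1,s2,s3,s4,s5,s8} on symbol p: members go to different blocks, giving {s1,s5,s8} and {s2,s3,s4} and {s0}.
On input p, block {s1,s5,s8} splits into {s5,s8} and {s1}.
Stable partition: {s7} | {s5,s8} | {s9} | {s2,s3,s4} | {s0} | {s1} — 6 equivalence classes.
State s2 belongs to the block {s2,s3,s4}, which has 3 states.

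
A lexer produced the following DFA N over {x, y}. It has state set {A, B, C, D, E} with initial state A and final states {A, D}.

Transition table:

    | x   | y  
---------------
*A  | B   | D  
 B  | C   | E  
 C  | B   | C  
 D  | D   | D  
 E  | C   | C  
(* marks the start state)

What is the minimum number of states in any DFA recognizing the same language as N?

Every state is reachable, so we keep all 5.
Start with accepting vs non-accepting: {A,D} | {B,C,E}.
Split {A,D} by δ(·,x) → {A} and {D}.
Stable partition: {A} | {B,C,E} | {D} — 3 equivalence classes.

3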